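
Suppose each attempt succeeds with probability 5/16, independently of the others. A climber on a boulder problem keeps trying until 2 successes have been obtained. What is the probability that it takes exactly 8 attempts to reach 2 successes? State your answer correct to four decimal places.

Y = trial on which the second success occurs; negative binomial, r=2, p=0.3125.
P(Y=8) = C(7,1) · p^2 · (1−p)^6
= 7 · 0.097656 · 0.10559 = 0.072183

0.0722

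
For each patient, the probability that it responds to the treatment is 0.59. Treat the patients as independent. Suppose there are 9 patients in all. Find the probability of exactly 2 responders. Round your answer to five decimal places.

0.02441

X ~ Binomial(n=9, p=0.59).
P(X=2) = C(9,2) · p^2 · (1−p)^7
= 36 · 0.3481 · 0.0019475 = 0.0244058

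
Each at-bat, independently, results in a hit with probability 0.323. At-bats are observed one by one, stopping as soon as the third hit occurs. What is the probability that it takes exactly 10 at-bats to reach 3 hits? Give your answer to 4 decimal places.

0.0791

Y = trial on which the third success occurs; negative binomial, r=3, p=0.323.
P(Y=10) = C(9,2) · p^3 · (1−p)^7
= 36 · 0.033698 · 0.065181 = 0.079073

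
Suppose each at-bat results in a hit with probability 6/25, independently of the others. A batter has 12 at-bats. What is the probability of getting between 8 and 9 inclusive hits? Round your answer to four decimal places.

0.0021

X ~ Binomial(12, 0.24); P(8 ≤ X ≤ 9) = Σ C(12,k) p^k (1−p)^(12−k) over k:
  k=8: C(12,8)·0.24^8·0.76^4 = 0.001818
  k=9: C(12,9)·0.24^9·0.76^3 = 0.000255
Total = 0.002073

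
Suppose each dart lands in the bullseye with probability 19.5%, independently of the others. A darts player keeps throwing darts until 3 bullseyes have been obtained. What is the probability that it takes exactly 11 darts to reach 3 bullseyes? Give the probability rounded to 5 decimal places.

0.05884

Y = trial on which the third success occurs; negative binomial, r=3, p=0.195.
P(Y=11) = C(10,2) · p^3 · (1−p)^8
= 45 · 0.0074149 · 0.17635 = 0.0588415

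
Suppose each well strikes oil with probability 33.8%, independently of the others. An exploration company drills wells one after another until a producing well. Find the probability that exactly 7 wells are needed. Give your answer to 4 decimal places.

Geometric (trials to first success), p = 0.338.
P(Y = 7) = (1−p)^6 · p = 0.084168 · 0.338 = 0.028449

0.0284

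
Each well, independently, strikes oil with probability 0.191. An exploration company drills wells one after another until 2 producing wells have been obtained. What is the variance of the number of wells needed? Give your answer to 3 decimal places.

Y = total wells until the second success; negative binomial with r=2, p=0.191.
Var(Y) = r(1−p)/p² = 2·0.809 / 0.191² = 44.35185

44.352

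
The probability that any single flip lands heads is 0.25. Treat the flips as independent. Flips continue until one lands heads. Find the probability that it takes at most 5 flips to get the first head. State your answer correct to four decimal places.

0.7627

Y = number of flips to the first success; geometric, p = 0.25.
P(Y ≤ 5) = 1 − (1−p)^5 = 1 − 0.237305 = 0.762695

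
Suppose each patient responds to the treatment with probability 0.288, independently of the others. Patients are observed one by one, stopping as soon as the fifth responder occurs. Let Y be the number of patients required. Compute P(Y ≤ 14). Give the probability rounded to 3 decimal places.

Finishing within 14 patients ⇔ at least 5 successes in the first 14. With X ~ Binomial(14, 0.288), P(Y ≤ 14) = 1 − P(X ≤ 4).
  k=0: C(14,0)·0.288^0·0.712^14 = 0.00860
  k=1: C(14,1)·0.288^1·0.712^13 = 0.04873
  k=2: C(14,2)·0.288^2·0.712^12 = 0.12811
  k=3: C(14,3)·0.288^3·0.712^11 = 0.20728
  k=4: C(14,4)·0.288^4·0.712^10 = 0.23057
1 − 0.62329 = 0.37671

0.377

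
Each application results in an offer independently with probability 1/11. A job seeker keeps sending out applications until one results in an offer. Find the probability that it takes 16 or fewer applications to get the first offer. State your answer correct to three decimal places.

Y = number of applications to the first success; geometric, p = 0.090909.
P(Y ≤ 16) = 1 − (1−p)^16 = 1 − 0.21763 = 0.78237

0.782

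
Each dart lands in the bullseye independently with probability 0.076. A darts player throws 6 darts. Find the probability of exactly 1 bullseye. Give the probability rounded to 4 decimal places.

0.3071

X ~ Binomial(n=6, p=0.076).
P(X=1) = C(6,1) · p^1 · (1−p)^5
= 6 · 0.076 · 0.67353 = 0.307132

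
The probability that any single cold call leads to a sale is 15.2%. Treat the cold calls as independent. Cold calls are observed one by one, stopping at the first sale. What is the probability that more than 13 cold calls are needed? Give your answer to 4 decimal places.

Y = number of cold calls to the first success; geometric, p = 0.152.
P(Y > 13) = P(first 13 all fail) = (1−p)^13 = 0.117259

0.1173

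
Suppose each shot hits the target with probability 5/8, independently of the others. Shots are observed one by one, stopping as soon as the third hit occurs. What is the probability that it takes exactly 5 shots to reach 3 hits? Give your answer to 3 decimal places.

0.206

Y = trial on which the third success occurs; negative binomial, r=3, p=0.625.
P(Y=5) = C(4,2) · p^3 · (1−p)^2
= 6 · 0.24414 · 0.14062 = 0.20599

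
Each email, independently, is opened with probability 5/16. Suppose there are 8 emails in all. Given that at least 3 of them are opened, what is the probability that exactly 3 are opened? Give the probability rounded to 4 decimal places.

0.5470

X ~ Binomial(8, 0.3125). Want P(X=3 | X≥3) = P(X=3) / P(X≥3).
P(X=3) = C(8,3)·0.3125^3·0.6875^5 = 0.262483
P(X≥3) = 1 − 0.049909 − 0.181488 − 0.288732 = 0.479871
Ratio = 0.262483 / 0.479871 = 0.546987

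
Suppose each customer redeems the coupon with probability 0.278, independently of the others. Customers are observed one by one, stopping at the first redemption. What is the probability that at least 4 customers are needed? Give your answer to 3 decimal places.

Y = number of customers to the first success; geometric, p = 0.278.
P(Y > 3) = P(first 3 all fail) = (1−p)^3 = 0.37637

0.376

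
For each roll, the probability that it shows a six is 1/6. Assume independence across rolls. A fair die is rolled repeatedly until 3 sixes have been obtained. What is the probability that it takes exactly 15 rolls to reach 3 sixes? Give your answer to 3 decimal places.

0.047

Y = trial on which the third success occurs; negative binomial, r=3, p=0.166667.
P(Y=15) = C(14,2) · p^3 · (1−p)^12
= 91 · 0.0046296 · 0.11216 = 0.04725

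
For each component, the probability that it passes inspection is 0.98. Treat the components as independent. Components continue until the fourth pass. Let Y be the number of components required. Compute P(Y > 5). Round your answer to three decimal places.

Needing more than 5 components ⇔ fewer than 4 successes in the first 5. With X ~ Binomial(5, 0.98), P(Y > 5) = P(X ≤ 3).
  k=0: C(5,0)·0.98^0·0.02^5 = 0.00000
  k=1: C(5,1)·0.98^1·0.02^4 = 0.00000
  k=2: C(5,2)·0.98^2·0.02^3 = 0.00008
  k=3: C(5,3)·0.98^3·0.02^2 = 0.00376
P(X ≤ 3) = 0.00384

0.004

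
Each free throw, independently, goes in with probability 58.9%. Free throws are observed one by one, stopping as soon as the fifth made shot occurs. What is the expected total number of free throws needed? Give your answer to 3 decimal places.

8.489

Y = total free throws until the fifth success; negative binomial with r=5, p=0.589.
E[Y] = r / p = 5 / 0.589 = 8.48896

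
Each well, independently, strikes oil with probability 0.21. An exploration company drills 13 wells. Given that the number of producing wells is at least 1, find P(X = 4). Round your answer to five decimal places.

0.17482

X ~ Binomial(13, 0.21). Want P(X=4 | X≥1) = P(X=4) / P(X≥1).
P(X=4) = C(13,4)·0.21^4·0.79^9 = 0.1666583
P(X≥1) = 1 − 0.0466823 = 0.9533177
Ratio = 0.1666583 / 0.9533177 = 0.1748193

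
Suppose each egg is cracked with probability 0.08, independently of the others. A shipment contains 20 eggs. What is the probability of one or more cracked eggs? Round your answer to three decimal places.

0.811

P(at least one) = 1 − P(none) = 1 − (1 − 0.08)^20
= 1 − 0.18869 = 0.81131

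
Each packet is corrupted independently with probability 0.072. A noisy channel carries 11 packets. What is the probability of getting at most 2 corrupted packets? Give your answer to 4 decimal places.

0.9603

X ~ Binomial(11, 0.072); P(X ≤ 2) = Σ C(11,k) p^k (1−p)^(11−k) over k:
  k=0: C(11,0)·0.072^0·0.928^11 = 0.439570
  k=1: C(11,1)·0.072^1·0.928^10 = 0.375150
  k=2: C(11,2)·0.072^2·0.928^9 = 0.145532
Total = 0.960252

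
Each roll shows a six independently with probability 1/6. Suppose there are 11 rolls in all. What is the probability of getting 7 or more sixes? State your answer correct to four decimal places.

X ~ Binomial(11, 0.166667); P(X ≥ 7) = Σ C(11,k) p^k (1−p)^(11−k) over k:
  k=7: C(11,7)·0.166667^7·0.833333^4 = 0.000568
  k=8: C(11,8)·0.166667^8·0.833333^3 = 0.000057
  k=9: C(11,9)·0.166667^9·0.833333^2 = 0.000004
  k=10: C(11,10)·0.166667^10·0.833333^1 = 0.000000
  k=11: C(11,11)·0.166667^11·0.833333^0 = 0.000000
Total = 0.000629

0.0006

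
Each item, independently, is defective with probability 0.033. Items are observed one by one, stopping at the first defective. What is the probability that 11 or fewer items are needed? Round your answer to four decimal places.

Y = number of items to the first success; geometric, p = 0.033.
P(Y ≤ 11) = 1 − (1−p)^11 = 1 − 0.691339 = 0.308661

0.3087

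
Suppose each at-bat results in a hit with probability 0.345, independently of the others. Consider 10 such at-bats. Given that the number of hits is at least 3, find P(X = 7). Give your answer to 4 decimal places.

0.0270

X ~ Binomial(10, 0.345). Want P(X=7 | X≥3) = P(X=7) / P(X≥3).
P(X=7) = C(10,7)·0.345^7·0.655^3 = 0.019617
P(X≥3) = 1 − 0.014535 − 0.076558 − 0.181460 = 0.727447
Ratio = 0.019617 / 0.727447 = 0.026967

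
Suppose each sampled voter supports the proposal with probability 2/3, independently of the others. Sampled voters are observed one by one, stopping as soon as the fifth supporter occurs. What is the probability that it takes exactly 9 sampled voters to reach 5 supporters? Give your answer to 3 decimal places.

0.114

Y = trial on which the fifth success occurs; negative binomial, r=5, p=0.666667.
P(Y=9) = C(8,4) · p^5 · (1−p)^4
= 70 · 0.13169 · 0.012346 = 0.11380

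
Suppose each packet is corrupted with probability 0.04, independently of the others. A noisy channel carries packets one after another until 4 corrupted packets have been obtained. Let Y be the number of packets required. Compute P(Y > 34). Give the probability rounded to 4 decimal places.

0.9543

Needing more than 34 packets ⇔ fewer than 4 successes in the first 34. With X ~ Binomial(34, 0.04), P(Y > 34) = P(X ≤ 3).
  k=0: C(34,0)·0.04^0·0.96^34 = 0.249587
  k=1: C(34,1)·0.04^1·0.96^33 = 0.353582
  k=2: C(34,2)·0.04^2·0.96^32 = 0.243087
  k=3: C(34,3)·0.04^3·0.96^31 = 0.108039
P(X ≤ 3) = 0.954295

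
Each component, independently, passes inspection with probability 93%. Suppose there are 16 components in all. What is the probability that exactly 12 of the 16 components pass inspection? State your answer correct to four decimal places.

X ~ Binomial(n=16, p=0.93).
P(X=12) = C(16,12) · p^12 · (1−p)^4
= 1820 · 0.4186 · 2.401e-05 = 0.018292

0.0183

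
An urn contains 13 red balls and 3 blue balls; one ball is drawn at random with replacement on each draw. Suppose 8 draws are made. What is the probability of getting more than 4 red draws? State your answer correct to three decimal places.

0.954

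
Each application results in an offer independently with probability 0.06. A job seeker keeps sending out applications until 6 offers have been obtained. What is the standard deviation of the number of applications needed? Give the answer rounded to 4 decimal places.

39.5811

Y = total applications until the sixth success; negative binomial with r=6, p=0.06.
SD(Y) = √[r(1−p)/p²] = √(1566.666667) = 39.581140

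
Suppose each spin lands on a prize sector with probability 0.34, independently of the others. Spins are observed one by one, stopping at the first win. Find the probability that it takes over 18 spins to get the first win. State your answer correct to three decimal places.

Y = number of spins to the first success; geometric, p = 0.34.
P(Y > 18) = P(first 18 all fail) = (1−p)^18 = 0.00056

0.001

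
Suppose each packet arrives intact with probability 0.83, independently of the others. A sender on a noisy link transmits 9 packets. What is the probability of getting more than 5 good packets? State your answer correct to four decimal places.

X ~ Binomial(9, 0.83); P(X ≥ 6) = Σ C(9,k) p^k (1−p)^(9−k) over k:
  k=6: C(9,6)·0.83^6·0.17^3 = 0.134926
  k=7: C(9,7)·0.83^7·0.17^2 = 0.282323
  k=8: C(9,8)·0.83^8·0.17^1 = 0.344601
  k=9: C(9,9)·0.83^9·0.17^0 = 0.186940
Total = 0.948790

0.9488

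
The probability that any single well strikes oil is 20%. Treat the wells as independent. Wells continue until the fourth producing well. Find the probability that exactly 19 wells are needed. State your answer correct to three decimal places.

Y = trial on which the fourth success occurs; negative binomial, r=4, p=0.20.
P(Y=19) = C(18,3) · p^4 · (1−p)^15
= 816 · 0.0016 · 0.035184 = 0.04594

0.046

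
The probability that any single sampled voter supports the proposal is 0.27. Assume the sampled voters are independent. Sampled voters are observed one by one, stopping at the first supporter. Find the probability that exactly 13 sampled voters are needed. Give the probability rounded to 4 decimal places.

Geometric (trials to first success), p = 0.27.
P(Y = 13) = (1−p)^12 · p = 0.022902 · 0.27 = 0.006184

0.0062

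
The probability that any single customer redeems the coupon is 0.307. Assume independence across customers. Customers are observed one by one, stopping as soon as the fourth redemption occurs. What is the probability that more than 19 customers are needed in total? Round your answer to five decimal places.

0.11981

Needing more than 19 customers ⇔ fewer than 4 successes in the first 19. With X ~ Binomial(19, 0.307), P(Y > 19) = P(X ≤ 3).
  k=0: C(19,0)·0.307^0·0.693^19 = 0.0009417
  k=1: C(19,1)·0.307^1·0.693^18 = 0.0079267
  k=2: C(19,2)·0.307^2·0.693^17 = 0.0316037
  k=3: C(19,3)·0.307^3·0.693^16 = 0.0793361
P(X ≤ 3) = 0.1198082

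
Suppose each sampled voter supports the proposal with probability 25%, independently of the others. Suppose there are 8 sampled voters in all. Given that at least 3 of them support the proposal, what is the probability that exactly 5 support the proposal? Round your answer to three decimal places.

X ~ Binomial(8, 0.25). Want P(X=5 | X≥3) = P(X=5) / P(X≥3).
P(X=5) = C(8,5)·0.25^5·0.75^3 = 0.02307
P(X≥3) = 1 − 0.10011 − 0.26697 − 0.31146 = 0.32146
Ratio = 0.02307 / 0.32146 = 0.07177

0.072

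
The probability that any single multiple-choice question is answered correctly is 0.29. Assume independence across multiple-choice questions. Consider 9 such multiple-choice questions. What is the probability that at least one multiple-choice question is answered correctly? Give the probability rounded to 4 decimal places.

P(at least one) = 1 − P(none) = 1 − (1 − 0.29)^9
= 1 − 0.045849 = 0.954151

0.9542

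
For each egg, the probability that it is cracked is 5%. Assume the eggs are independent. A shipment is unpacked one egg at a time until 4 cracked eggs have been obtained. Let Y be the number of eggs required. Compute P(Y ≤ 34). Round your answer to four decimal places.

0.0881

Finishing within 34 eggs ⇔ at least 4 successes in the first 34. With X ~ Binomial(34, 0.05), P(Y ≤ 34) = 1 − P(X ≤ 3).
  k=0: C(34,0)·0.05^0·0.95^34 = 0.174825
  k=1: C(34,1)·0.05^1·0.95^33 = 0.312844
  k=2: C(34,2)·0.05^2·0.95^32 = 0.271680
  k=3: C(34,3)·0.05^3·0.95^31 = 0.152522
1 − 0.911871 = 0.088129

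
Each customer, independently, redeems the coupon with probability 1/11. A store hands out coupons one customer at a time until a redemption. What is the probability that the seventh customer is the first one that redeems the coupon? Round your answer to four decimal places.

0.0513

Geometric (trials to first success), p = 0.090909.
P(Y = 7) = (1−p)^6 · p = 0.56447 · 0.090909 = 0.051316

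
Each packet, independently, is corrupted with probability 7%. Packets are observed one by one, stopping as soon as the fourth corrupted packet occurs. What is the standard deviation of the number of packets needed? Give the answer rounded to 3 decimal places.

Y = total packets until the fourth success; negative binomial with r=4, p=0.07.
SD(Y) = √[r(1−p)/p²] = √(759.18367) = 27.55329

27.553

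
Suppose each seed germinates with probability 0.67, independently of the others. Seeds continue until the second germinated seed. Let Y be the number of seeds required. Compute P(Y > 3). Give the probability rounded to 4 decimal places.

Needing more than 3 seeds ⇔ fewer than 2 successes in the first 3. With X ~ Binomial(3, 0.67), P(Y > 3) = P(X ≤ 1).
  k=0: C(3,0)·0.67^0·0.33^3 = 0.035937
  k=1: C(3,1)·0.67^1·0.33^2 = 0.218889
P(X ≤ 1) = 0.254826

0.2548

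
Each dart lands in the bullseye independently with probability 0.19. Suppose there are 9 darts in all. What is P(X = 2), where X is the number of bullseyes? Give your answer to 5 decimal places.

0.29731

X ~ Binomial(n=9, p=0.19).
P(X=2) = C(9,2) · p^2 · (1−p)^7
= 36 · 0.0361 · 0.22877 = 0.2973068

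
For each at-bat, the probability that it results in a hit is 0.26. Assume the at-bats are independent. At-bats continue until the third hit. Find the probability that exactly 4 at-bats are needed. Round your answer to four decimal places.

0.0390

Y = trial on which the third success occurs; negative binomial, r=3, p=0.26.
P(Y=4) = C(3,2) · p^3 · (1−p)^1
= 3 · 0.017576 · 0.74 = 0.039019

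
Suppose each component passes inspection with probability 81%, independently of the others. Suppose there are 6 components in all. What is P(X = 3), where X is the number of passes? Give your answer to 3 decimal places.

X ~ Binomial(n=6, p=0.81).
P(X=3) = C(6,3) · p^3 · (1−p)^3
= 20 · 0.53144 · 0.006859 = 0.07290

0.073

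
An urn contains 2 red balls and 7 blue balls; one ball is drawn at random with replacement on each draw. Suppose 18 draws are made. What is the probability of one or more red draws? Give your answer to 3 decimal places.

P(at least one) = 1 − P(none) = 1 − (1 − 0.222222)^18
= 1 − 0.01085 = 0.98915

0.989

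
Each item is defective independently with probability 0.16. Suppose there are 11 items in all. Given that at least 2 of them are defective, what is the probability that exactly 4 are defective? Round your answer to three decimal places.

0.117

X ~ Binomial(11, 0.16). Want P(X=4 | X≥2) = P(X=4) / P(X≥2).
P(X=4) = C(11,4)·0.16^4·0.84^7 = 0.06382
P(X≥2) = 1 − 0.14692 − 0.30783 = 0.54526
Ratio = 0.06382 / 0.54526 = 0.11704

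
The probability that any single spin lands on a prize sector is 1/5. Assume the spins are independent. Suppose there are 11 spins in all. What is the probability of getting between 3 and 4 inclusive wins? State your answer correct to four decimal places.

0.3322

X ~ Binomial(11, 0.20); P(3 ≤ X ≤ 4) = Σ C(11,k) p^k (1−p)^(11−k) over k:
  k=3: C(11,3)·0.20^3·0.80^8 = 0.221459
  k=4: C(11,4)·0.20^4·0.80^7 = 0.110730
Total = 0.332189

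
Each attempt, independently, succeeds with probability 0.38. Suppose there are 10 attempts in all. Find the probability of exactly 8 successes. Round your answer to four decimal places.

0.0075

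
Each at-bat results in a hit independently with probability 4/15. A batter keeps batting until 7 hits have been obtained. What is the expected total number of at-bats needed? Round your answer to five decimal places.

Y = total at-bats until the seventh success; negative binomial with r=7, p=0.266667.
E[Y] = r / p = 7 / 0.266667 = 26.2500000

26.25000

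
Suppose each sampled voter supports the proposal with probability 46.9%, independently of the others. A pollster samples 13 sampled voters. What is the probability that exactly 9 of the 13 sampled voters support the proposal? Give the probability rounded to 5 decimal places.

0.06241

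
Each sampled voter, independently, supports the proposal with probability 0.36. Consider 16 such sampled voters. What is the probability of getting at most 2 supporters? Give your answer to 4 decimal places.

0.0380

X ~ Binomial(16, 0.36); P(X ≤ 2) = Σ C(16,k) p^k (1−p)^(16−k) over k:
  k=0: C(16,0)·0.36^0·0.64^16 = 0.000792
  k=1: C(16,1)·0.36^1·0.64^15 = 0.007131
  k=2: C(16,2)·0.36^2·0.64^14 = 0.030082
Total = 0.038005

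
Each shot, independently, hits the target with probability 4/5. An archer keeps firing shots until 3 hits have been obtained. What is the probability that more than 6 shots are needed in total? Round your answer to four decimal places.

0.0170

Needing more than 6 shots ⇔ fewer than 3 successes in the first 6. With X ~ Binomial(6, 0.80), P(Y > 6) = P(X ≤ 2).
  k=0: C(6,0)·0.80^0·0.20^6 = 0.000064
  k=1: C(6,1)·0.80^1·0.20^5 = 0.001536
  k=2: C(6,2)·0.80^2·0.20^4 = 0.015360
P(X ≤ 2) = 0.016960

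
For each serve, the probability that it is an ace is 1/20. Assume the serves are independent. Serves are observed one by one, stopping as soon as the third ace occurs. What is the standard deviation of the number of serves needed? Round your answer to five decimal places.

33.76389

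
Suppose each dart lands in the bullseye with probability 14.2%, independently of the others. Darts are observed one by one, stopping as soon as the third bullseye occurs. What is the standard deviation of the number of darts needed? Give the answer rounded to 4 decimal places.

Y = total darts until the third success; negative binomial with r=3, p=0.142.
SD(Y) = √[r(1−p)/p²] = √(127.653243) = 11.298373

11.2984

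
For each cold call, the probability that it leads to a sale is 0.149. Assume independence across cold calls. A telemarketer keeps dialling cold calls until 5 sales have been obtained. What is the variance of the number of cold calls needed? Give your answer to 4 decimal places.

Y = total cold calls until the fifth success; negative binomial with r=5, p=0.149.
Var(Y) = r(1−p)/p² = 5·0.851 / 0.149² = 191.658033

191.6580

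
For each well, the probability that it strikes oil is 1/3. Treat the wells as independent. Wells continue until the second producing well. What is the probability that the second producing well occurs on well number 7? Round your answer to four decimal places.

0.0878

Y = trial on which the second success occurs; negative binomial, r=2, p=0.333333.
P(Y=7) = C(6,1) · p^2 · (1−p)^5
= 6 · 0.11111 · 0.13169 = 0.087791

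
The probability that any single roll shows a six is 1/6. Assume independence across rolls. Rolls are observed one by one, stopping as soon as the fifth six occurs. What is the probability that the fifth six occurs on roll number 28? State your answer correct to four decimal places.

0.0341

Y = trial on which the fifth success occurs; negative binomial, r=5, p=0.166667.
P(Y=28) = C(27,4) · p^5 · (1−p)^23
= 17550 · 0.0001286 · 0.015095 = 0.034068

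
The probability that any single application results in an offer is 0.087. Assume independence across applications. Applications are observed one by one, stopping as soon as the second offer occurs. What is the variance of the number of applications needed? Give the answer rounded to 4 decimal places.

241.2472

Y = total applications until the second success; negative binomial with r=2, p=0.087.
Var(Y) = r(1−p)/p² = 2·0.913 / 0.087² = 241.247192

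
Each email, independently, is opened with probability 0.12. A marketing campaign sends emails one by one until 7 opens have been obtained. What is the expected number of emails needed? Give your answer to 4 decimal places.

Y = total emails until the seventh success; negative binomial with r=7, p=0.12.
E[Y] = r / p = 7 / 0.12 = 58.333333

58.3333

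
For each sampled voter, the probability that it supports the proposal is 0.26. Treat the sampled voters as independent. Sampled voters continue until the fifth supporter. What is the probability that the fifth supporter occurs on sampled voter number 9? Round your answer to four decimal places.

Y = trial on which the fifth success occurs; negative binomial, r=5, p=0.26.
P(Y=9) = C(8,4) · p^5 · (1−p)^4
= 70 · 0.0011881 · 0.29987 = 0.024940

0.0249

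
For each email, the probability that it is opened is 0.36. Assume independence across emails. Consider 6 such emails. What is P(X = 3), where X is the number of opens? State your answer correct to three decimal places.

0.245

X ~ Binomial(n=6, p=0.36).
P(X=3) = C(6,3) · p^3 · (1−p)^3
= 20 · 0.046656 · 0.26214 = 0.24461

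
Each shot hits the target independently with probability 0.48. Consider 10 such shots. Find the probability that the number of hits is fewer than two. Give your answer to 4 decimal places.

0.0148

X ~ Binomial(10, 0.48); P(X ≤ 1) = Σ C(10,k) p^k (1−p)^(10−k) over k:
  k=0: C(10,0)·0.48^0·0.52^10 = 0.001446
  k=1: C(10,1)·0.48^1·0.52^9 = 0.013344
Total = 0.014789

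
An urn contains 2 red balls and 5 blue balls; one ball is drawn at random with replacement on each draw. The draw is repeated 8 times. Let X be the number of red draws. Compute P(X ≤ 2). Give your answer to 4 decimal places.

X ~ Binomial(8, 0.285714); P(X ≤ 2) = Σ C(8,k) p^k (1−p)^(8−k) over k:
  k=0: C(8,0)·0.285714^0·0.714286^8 = 0.067760
  k=1: C(8,1)·0.285714^1·0.714286^7 = 0.216833
  k=2: C(8,2)·0.285714^2·0.714286^6 = 0.303566
Total = 0.588160

0.5882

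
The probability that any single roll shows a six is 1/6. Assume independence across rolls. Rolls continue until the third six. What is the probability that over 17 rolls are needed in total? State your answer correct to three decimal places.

Needing more than 17 rolls ⇔ fewer than 3 successes in the first 17. With X ~ Binomial(17, 0.166667), P(Y > 17) = P(X ≤ 2).
  k=0: C(17,0)·0.166667^0·0.833333^17 = 0.04507
  k=1: C(17,1)·0.166667^1·0.833333^16 = 0.15325
  k=2: C(17,2)·0.166667^2·0.833333^15 = 0.24520
P(X ≤ 2) = 0.44352

0.444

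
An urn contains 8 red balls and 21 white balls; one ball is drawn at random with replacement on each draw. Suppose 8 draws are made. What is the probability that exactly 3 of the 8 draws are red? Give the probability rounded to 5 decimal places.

0.23408

X ~ Binomial(n=8, p=0.275862).
P(X=3) = C(8,3) · p^3 · (1−p)^5
= 56 · 0.020993 · 0.19912 = 0.2340833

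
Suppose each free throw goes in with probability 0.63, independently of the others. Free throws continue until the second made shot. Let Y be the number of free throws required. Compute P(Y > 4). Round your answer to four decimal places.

Needing more than 4 free throws ⇔ fewer than 2 successes in the first 4. With X ~ Binomial(4, 0.63), P(Y > 4) = P(X ≤ 1).
  k=0: C(4,0)·0.63^0·0.37^4 = 0.018742
  k=1: C(4,1)·0.63^1·0.37^3 = 0.127646
P(X ≤ 1) = 0.146387

0.1464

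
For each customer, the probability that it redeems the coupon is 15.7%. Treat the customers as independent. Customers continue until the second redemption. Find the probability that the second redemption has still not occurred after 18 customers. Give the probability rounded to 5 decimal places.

Needing more than 18 customers ⇔ fewer than 2 successes in the first 18. With X ~ Binomial(18, 0.157), P(Y > 18) = P(X ≤ 1).
  k=0: C(18,0)·0.157^0·0.843^18 = 0.0462271
  k=1: C(18,1)·0.157^1·0.843^17 = 0.1549676
P(X ≤ 1) = 0.2011947

0.20119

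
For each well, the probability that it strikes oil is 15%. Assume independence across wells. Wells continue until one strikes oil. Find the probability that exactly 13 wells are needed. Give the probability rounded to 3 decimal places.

0.021

Geometric (trials to first success), p = 0.15.
P(Y = 13) = (1−p)^12 · p = 0.14224 · 0.15 = 0.02134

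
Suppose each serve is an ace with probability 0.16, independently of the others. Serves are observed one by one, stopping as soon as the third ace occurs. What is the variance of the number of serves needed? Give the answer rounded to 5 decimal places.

Y = total serves until the third success; negative binomial with r=3, p=0.16.
Var(Y) = r(1−p)/p² = 3·0.84 / 0.16² = 98.4375000

98.43750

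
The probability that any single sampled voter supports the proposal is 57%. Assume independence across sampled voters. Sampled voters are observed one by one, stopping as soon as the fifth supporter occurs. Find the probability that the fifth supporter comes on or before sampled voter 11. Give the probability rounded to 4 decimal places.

0.8592

Finishing within 11 sampled voters ⇔ at least 5 successes in the first 11. With X ~ Binomial(11, 0.57), P(Y ≤ 11) = 1 − P(X ≤ 4).
  k=0: C(11,0)·0.57^0·0.43^11 = 0.000093
  k=1: C(11,1)·0.57^1·0.43^10 = 0.001355
  k=2: C(11,2)·0.57^2·0.43^9 = 0.008981
  k=3: C(11,3)·0.57^3·0.43^8 = 0.035715
  k=4: C(11,4)·0.57^4·0.43^7 = 0.094687
1 − 0.140832 = 0.859168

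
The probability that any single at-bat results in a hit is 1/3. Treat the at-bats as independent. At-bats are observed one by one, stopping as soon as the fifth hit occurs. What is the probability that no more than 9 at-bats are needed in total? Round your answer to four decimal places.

Finishing within 9 at-bats ⇔ at least 5 successes in the first 9. With X ~ Binomial(9, 0.333333), P(Y ≤ 9) = 1 − P(X ≤ 4).
  k=0: C(9,0)·0.333333^0·0.666667^9 = 0.026012
  k=1: C(9,1)·0.333333^1·0.666667^8 = 0.117055
  k=2: C(9,2)·0.333333^2·0.666667^7 = 0.234111
  k=3: C(9,3)·0.333333^3·0.666667^6 = 0.273129
  k=4: C(9,4)·0.333333^4·0.666667^5 = 0.204847
1 − 0.855154 = 0.144846

0.1448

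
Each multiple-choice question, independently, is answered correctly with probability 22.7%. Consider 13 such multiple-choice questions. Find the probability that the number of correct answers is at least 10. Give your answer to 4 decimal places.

0.0001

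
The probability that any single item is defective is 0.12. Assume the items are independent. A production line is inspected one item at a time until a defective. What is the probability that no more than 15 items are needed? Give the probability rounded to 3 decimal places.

Y = number of items to the first success; geometric, p = 0.12.
P(Y ≤ 15) = 1 − (1−p)^15 = 1 − 0.14697 = 0.85303

0.853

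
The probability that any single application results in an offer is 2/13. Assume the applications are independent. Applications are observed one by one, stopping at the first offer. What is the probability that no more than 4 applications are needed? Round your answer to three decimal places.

0.487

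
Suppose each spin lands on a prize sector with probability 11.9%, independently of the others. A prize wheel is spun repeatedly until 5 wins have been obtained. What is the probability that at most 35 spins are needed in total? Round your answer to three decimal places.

Finishing within 35 spins ⇔ at least 5 successes in the first 35. With X ~ Binomial(35, 0.119), P(Y ≤ 35) = 1 − P(X ≤ 4).
  k=0: C(35,0)·0.119^0·0.881^35 = 0.01186
  k=1: C(35,1)·0.119^1·0.881^34 = 0.05608
  k=2: C(35,2)·0.119^2·0.881^33 = 0.12877
  k=3: C(35,3)·0.119^3·0.881^32 = 0.19133
  k=4: C(35,4)·0.119^4·0.881^31 = 0.20675
1 − 0.59479 = 0.40521

0.405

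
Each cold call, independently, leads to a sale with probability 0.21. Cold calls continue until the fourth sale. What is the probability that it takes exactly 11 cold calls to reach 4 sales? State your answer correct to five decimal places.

Y = trial on which the fourth success occurs; negative binomial, r=4, p=0.21.
P(Y=11) = C(10,3) · p^4 · (1−p)^7
= 120 · 0.0019448 · 0.19204 = 0.0448175

0.04482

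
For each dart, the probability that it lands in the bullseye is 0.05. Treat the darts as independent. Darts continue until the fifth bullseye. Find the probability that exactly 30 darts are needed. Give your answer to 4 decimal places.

0.0021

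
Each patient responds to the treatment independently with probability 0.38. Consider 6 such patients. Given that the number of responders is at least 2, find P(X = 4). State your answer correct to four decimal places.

X ~ Binomial(6, 0.38). Want P(X=4 | X≥2) = P(X=4) / P(X≥2).
P(X=4) = C(6,4)·0.38^4·0.62^2 = 0.120229
P(X≥2) = 1 − 0.056800 − 0.208878 = 0.734321
Ratio = 0.120229 / 0.734321 = 0.163728

0.1637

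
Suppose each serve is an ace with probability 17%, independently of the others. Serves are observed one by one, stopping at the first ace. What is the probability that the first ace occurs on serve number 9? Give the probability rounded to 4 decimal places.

0.0383

Geometric (trials to first success), p = 0.17.
P(Y = 9) = (1−p)^8 · p = 0.22523 · 0.17 = 0.038289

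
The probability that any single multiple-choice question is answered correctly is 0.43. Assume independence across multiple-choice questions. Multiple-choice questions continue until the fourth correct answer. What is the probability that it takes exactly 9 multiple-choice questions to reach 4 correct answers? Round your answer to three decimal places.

0.115

Y = trial on which the fourth success occurs; negative binomial, r=4, p=0.43.
P(Y=9) = C(8,3) · p^4 · (1−p)^5
= 56 · 0.034188 · 0.060169 = 0.11520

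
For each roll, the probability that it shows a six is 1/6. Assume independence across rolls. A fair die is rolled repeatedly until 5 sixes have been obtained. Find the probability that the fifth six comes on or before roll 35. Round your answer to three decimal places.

Finishing within 35 rolls ⇔ at least 5 successes in the first 35. With X ~ Binomial(35, 0.166667), P(Y ≤ 35) = 1 − P(X ≤ 4).
  k=0: C(35,0)·0.166667^0·0.833333^35 = 0.00169
  k=1: C(35,1)·0.166667^1·0.833333^34 = 0.01185
  k=2: C(35,2)·0.166667^2·0.833333^33 = 0.04029
  k=3: C(35,3)·0.166667^3·0.833333^32 = 0.08865
  k=4: C(35,4)·0.166667^4·0.833333^31 = 0.14183
1 − 0.28432 = 0.71568

0.716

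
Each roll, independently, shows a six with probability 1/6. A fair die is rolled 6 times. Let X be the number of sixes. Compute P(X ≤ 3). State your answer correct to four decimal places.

X ~ Binomial(6, 0.166667); P(X ≤ 3) = Σ C(6,k) p^k (1−p)^(6−k) over k:
  k=0: C(6,0)·0.166667^0·0.833333^6 = 0.334898
  k=1: C(6,1)·0.166667^1·0.833333^5 = 0.401878
  k=2: C(6,2)·0.166667^2·0.833333^4 = 0.200939
  k=3: C(6,3)·0.166667^3·0.833333^3 = 0.053584
Total = 0.991298

0.9913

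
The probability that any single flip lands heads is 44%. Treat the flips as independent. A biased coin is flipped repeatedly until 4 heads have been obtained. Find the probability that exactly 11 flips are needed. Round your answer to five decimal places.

0.07768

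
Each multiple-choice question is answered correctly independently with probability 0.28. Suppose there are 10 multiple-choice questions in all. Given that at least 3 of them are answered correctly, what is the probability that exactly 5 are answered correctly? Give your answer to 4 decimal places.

0.1493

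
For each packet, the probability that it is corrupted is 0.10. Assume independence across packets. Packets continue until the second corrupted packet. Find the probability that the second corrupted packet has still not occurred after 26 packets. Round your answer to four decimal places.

0.2513

Needing more than 26 packets ⇔ fewer than 2 successes in the first 26. With X ~ Binomial(26, 0.10), P(Y > 26) = P(X ≤ 1).
  k=0: C(26,0)·0.10^0·0.90^26 = 0.064611
  k=1: C(26,1)·0.10^1·0.90^25 = 0.186653
P(X ≤ 1) = 0.251264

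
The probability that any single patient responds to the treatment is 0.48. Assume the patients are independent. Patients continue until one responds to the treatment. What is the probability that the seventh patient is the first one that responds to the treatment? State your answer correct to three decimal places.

Geometric (trials to first success), p = 0.48.
P(Y = 7) = (1−p)^6 · p = 0.019771 · 0.48 = 0.00949

0.009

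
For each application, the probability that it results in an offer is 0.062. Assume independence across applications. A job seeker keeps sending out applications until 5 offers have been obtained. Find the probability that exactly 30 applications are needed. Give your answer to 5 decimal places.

Y = trial on which the fifth success occurs; negative binomial, r=5, p=0.062.
P(Y=30) = C(29,4) · p^5 · (1−p)^25
= 23751 · 9.1613e-07 · 0.20187 = 0.0043925

0.00439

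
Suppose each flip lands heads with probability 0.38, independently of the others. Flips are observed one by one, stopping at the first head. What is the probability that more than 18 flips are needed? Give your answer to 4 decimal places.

0.0002

Y = number of flips to the first success; geometric, p = 0.38.
P(Y > 18) = P(first 18 all fail) = (1−p)^18 = 0.000183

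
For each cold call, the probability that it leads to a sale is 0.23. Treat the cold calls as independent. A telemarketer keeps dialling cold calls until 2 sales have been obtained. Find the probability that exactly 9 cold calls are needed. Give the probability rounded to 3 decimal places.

0.068

Y = trial on which the second success occurs; negative binomial, r=2, p=0.23.
P(Y=9) = C(8,1) · p^2 · (1−p)^7
= 8 · 0.0529 · 0.16049 = 0.06792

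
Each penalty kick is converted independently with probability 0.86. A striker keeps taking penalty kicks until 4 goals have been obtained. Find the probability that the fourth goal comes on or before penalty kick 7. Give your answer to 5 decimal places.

0.99057

Finishing within 7 penalty kicks ⇔ at least 4 successes in the first 7. With X ~ Binomial(7, 0.86), P(Y ≤ 7) = 1 − P(X ≤ 3).
  k=0: C(7,0)·0.86^0·0.14^7 = 0.0000011
  k=1: C(7,1)·0.86^1·0.14^6 = 0.0000453
  k=2: C(7,2)·0.86^2·0.14^5 = 0.0008353
  k=3: C(7,3)·0.86^3·0.14^4 = 0.0085522
1 − 0.0094339 = 0.9905661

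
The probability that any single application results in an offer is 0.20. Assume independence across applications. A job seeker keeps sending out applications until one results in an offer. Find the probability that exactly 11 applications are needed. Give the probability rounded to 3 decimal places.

0.021

Geometric (trials to first success), p = 0.20.
P(Y = 11) = (1−p)^10 · p = 0.10737 · 0.20 = 0.02147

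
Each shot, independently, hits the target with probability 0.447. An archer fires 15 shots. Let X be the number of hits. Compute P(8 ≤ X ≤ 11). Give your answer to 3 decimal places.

0.332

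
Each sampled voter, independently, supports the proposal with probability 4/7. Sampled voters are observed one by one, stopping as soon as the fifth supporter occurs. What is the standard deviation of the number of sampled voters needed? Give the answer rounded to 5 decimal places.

Y = total sampled voters until the fifth success; negative binomial with r=5, p=0.571429.
SD(Y) = √[r(1−p)/p²] = √(6.5625000) = 2.5617377

2.56174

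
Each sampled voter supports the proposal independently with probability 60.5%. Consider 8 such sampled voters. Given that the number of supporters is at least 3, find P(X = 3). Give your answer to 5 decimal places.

X ~ Binomial(8, 0.605). Want P(X=3 | X≥3) = P(X=3) / P(X≥3).
P(X=3) = C(8,3)·0.605^3·0.395^5 = 0.1192448
P(X≥3) = 1 − 0.0005926 − 0.0072615 − 0.0389270 = 0.9532189
Ratio = 0.1192448 / 0.9532189 = 0.1250970

0.12510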